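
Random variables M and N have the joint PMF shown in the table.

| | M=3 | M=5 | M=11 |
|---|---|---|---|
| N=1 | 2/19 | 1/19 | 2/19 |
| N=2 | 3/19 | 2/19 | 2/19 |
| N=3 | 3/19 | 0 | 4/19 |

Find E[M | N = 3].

P(N = 3) = 7/19.
Σ M·P over the event = 3·(3/19) + 11·(4/19) = 53/19.
E[M | N = 3] = (53/19) / (7/19) = 53/7.

53/7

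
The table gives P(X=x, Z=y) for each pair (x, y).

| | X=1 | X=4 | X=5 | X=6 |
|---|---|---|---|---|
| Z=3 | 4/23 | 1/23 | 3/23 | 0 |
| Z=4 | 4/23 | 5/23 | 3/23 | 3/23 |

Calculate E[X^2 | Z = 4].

89/5

P(Z = 4) = 15/23.
Summing X^2·P(X=x,Z=y) over the conditioning event gives 267/23.
E[X^2 | Z = 4] = (267/23) / (15/23) = 89/5.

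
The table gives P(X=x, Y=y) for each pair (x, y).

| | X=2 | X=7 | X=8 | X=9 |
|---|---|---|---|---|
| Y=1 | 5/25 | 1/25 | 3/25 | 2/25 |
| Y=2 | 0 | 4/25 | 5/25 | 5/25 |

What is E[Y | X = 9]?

12/7

P(X = 9) = 7/25.
Σ Y·P over the event = 1·(2/25) + 2·(5/25) = 12/25.
E[Y | X = 9] = (12/25) / (7/25) = 12/7.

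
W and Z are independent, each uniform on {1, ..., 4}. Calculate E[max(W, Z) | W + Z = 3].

2

Outcomes with W + Z = 3: (1,2), (2,1), each with probability 1/16.
E[max(W, Z) | W + Z = 3] = (2 + 2) / 2 = 2.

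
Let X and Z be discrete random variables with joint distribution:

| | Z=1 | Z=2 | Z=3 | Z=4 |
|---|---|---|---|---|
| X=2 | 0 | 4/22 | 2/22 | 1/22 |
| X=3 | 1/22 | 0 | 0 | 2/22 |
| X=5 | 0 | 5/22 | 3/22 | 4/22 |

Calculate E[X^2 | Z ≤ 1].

9

P(Z ≤ 1) = 1/22.
Σ X^2·P over the event = 9·(1/22) = 9/22.
E[X^2 | Z ≤ 1] = (9/22) / (1/22) = 9.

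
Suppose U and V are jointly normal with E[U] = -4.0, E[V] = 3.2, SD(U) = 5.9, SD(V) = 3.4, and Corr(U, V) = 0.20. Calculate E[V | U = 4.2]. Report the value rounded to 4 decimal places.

E[V | U=x] = μ_V + ρ(σ_V/σ_U)(x − μ_U) for jointly normal variables.
E[V | U=4.2] = 3.2 + (0.20)·(3.4/5.9)·(4.2 − (-4.0)) = 3.2 + (0.11525)·(8.2) = 4.1451.

4.1451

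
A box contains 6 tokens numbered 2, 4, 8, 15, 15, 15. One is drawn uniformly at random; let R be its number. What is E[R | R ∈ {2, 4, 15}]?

51/5

P(R ∈ {2, 4, 15}) = 5/6.
Σ over the event: 2·1/6 + 4·1/6 + 15·1/2 = 17/2.
E[R | R ∈ {2, 4, 15}] = (17/2) / (5/6) = 51/5.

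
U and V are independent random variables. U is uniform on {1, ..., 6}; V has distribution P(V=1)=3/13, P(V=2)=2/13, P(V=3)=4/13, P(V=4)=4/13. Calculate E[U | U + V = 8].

P(U + V = 8) = 5/39.
Summing U·P(x,y) over outcomes with U + V = 8 gives 8/13.
E[U | U + V = 8] = (8/13) / (5/39) = 24/5.

24/5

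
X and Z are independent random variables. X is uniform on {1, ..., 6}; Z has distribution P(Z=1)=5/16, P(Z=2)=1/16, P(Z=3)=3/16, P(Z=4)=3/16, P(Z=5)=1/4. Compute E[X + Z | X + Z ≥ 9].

P(X + Z ≥ 9) = 7/32.
Summing (X+Z)·P(x,y) over outcomes with X + Z ≥ 9 gives 17/8.
E[X + Z | X + Z ≥ 9] = (17/8) / (7/32) = 68/7.

68/7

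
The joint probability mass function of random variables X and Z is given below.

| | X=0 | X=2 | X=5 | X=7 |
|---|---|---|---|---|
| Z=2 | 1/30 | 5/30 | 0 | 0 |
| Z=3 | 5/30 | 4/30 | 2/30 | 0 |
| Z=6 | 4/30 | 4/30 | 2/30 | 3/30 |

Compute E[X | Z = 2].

5/3

P(Z = 2) = 1/5.
Σ X·P over the event = 0·(1/30) + 2·(5/30) = 1/3.
E[X | Z = 2] = (1/3) / (1/5) = 5/3.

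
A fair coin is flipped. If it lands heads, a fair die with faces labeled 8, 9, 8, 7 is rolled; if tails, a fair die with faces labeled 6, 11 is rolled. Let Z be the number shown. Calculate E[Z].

E[Z | heads] = (8+9+8+7)/4 = 8.
E[Z | tails] = (6+11)/2 = 17/2.
By the law of total expectation,
E[Z] = (1/2)·(8) + (1/2)·(17/2) = 33/4.

33/4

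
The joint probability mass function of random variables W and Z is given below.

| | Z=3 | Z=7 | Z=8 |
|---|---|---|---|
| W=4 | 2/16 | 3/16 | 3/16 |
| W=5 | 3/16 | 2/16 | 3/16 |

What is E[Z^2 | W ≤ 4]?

357/8

P(W ≤ 4) = 1/2.
Σ Z^2·P over the event = 9·(2/16) + 49·(3/16) + 64·(3/16) = 357/16.
E[Z^2 | W ≤ 4] = (357/16) / (1/2) = 357/8.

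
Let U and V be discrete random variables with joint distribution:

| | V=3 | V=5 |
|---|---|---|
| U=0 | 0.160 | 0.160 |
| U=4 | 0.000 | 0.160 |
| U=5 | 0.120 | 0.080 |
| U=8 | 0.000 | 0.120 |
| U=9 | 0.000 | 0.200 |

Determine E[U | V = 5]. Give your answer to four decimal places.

P(V = 5) = 0.720.
Summing U·P(U=x,V=y) over the conditioning event gives 3.800.
E[U | V = 5] = (3.800) / (0.720) = 5.2778.

5.2778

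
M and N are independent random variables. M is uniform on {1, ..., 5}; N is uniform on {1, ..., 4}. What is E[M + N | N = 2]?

5

P(N = 2) = 1/4.
Summing (M+N)·P(x,y) over outcomes with N = 2 gives 5/4.
E[M + N | N = 2] = (5/4) / (1/4) = 5.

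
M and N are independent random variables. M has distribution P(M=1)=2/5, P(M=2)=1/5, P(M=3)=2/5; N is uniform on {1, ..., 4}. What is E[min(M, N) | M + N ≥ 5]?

P(M + N ≥ 5) = 1/2.
Summing min(M,N)·P(x,y) over outcomes with M + N ≥ 5 gives 11/10.
E[min(M, N) | M + N ≥ 5] = (11/10) / (1/2) = 11/5.

11/5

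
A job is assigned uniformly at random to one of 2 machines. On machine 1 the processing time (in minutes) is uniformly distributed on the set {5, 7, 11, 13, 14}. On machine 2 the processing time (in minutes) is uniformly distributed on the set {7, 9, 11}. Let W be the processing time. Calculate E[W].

E[W | machine 1] = (5+7+11+13+14)/5 = 10.
E[W | machine 2] = (7+9+11)/3 = 9.
By the law of total expectation,
E[W] = (1/2)·(10) + (1/2)·(9) = 19/2.

19/2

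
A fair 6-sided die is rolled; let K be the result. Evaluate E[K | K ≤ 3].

2

Given K ≤ 3, K is equally likely to be any of {1, 2, 3}.
E[K | K ≤ 3] = (1 + 2 + 3) / 3 = 2.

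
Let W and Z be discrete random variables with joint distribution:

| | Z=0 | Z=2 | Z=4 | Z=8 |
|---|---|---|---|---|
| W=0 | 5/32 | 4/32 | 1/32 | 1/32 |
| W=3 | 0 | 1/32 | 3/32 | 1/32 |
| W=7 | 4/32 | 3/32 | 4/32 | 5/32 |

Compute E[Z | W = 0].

P(W = 0) = 11/32.
Σ Z·P over the event = 0·(5/32) + 2·(4/32) + 4·(1/32) + 8·(1/32) = 5/8.
E[Z | W = 0] = (5/8) / (11/32) = 20/11.

20/11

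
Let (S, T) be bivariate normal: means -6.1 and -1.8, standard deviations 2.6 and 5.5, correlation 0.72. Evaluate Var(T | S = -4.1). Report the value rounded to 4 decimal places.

The conditional variance in a bivariate normal is σ_T²(1 − ρ²), independent of x.
Var(T | S=-4.1) = (5.5)²·(1 − (0.72)²) = 30.25·0.4816 = 14.5684.

14.5684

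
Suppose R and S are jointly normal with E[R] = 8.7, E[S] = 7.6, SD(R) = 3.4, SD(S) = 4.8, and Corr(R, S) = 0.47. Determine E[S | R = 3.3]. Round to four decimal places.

E[S | R=x] = μ_S + ρ(σ_S/σ_R)(x − μ_R) for jointly normal variables.
E[S | R=3.3] = 7.6 + (0.47)·(4.8/3.4)·(3.3 − (8.7)) = 7.6 + (0.66353)·(-5.4) = 4.0169.

4.0169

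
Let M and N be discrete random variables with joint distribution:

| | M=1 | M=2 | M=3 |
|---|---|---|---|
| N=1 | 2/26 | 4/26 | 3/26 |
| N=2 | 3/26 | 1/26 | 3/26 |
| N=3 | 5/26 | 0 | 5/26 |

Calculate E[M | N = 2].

P(N = 2) = 7/26.
Σ M·P over the event = 1·(3/26) + 2·(1/26) + 3·(3/26) = 7/13.
E[M | N = 2] = (7/13) / (7/26) = 2.

2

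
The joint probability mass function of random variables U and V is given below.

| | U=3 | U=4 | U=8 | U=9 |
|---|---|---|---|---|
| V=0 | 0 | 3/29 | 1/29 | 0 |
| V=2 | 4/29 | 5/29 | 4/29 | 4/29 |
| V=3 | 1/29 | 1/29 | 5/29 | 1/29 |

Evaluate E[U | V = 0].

5

P(V = 0) = 4/29.
Summing U·P(U=x,V=y) over the conditioning event gives 20/29.
E[U | V = 0] = (20/29) / (4/29) = 5.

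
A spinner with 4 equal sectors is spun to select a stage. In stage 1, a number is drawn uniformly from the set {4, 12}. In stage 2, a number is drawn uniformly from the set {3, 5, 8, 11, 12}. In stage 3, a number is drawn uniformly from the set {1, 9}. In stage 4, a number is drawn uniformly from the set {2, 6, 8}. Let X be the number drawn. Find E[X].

98/15

E[X | stage 1] = (4+12)/2 = 8.
E[X | stage 2] = (3+5+8+11+12)/5 = 39/5.
E[X | stage 3] = (1+9)/2 = 5.
E[X | stage 4] = (2+6+8)/3 = 16/3.
E[X] = (1/4)·(8) + (1/4)·(39/5) + (1/4)·(5) + (1/4)·(16/3) = 98/15.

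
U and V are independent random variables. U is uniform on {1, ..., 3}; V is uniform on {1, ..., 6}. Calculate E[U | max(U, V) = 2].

5/3

Outcomes with max(U, V) = 2: (1,2), (2,1), (2,2), each with probability 1/18.
E[U | max(U, V) = 2] = (1 + 2 + 2) / 3 = 5/3.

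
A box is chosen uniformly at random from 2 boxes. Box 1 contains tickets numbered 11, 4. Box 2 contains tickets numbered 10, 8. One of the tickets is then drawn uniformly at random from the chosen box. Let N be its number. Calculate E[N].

E[N | box 1] = (11+4)/2 = 15/2.
E[N | box 2] = (10+8)/2 = 9.
E[N] = (1/2)·(15/2) + (1/2)·(9) = 33/4.

33/4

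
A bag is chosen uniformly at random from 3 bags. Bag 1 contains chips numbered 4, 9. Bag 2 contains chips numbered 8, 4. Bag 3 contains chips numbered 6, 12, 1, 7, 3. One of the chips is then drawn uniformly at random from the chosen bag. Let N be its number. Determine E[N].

E[N | bag 1] = (4+9)/2 = 13/2.
E[N | bag 2] = (8+4)/2 = 6.
E[N | bag 3] = (6+12+1+7+3)/5 = 29/5.
E[N] = (1/3)·(13/2) + (1/3)·(6) + (1/3)·(29/5) = 61/10.

61/10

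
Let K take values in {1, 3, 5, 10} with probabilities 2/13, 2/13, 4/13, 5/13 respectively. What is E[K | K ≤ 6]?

7/2

P(K ≤ 6) = 8/13.
Σ over the event: 1·2/13 + 3·2/13 + 5·4/13 = 28/13.
E[K | K ≤ 6] = (28/13) / (8/13) = 7/2.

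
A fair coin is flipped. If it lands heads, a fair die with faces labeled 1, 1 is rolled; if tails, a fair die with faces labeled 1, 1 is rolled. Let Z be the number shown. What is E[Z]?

1

E[Z | heads] = (1+1)/2 = 1.
E[Z | tails] = (1+1)/2 = 1.
E[Z] = (1/2)·(1) + (1/2)·(1) = 1.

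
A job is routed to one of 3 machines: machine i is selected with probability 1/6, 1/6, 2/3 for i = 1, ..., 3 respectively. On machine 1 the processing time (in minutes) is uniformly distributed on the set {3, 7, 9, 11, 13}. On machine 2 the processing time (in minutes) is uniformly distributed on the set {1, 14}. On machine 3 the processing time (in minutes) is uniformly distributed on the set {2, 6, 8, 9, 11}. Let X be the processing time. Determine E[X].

E[X | machine 1] = (3+7+9+11+13)/5 = 43/5.
E[X | machine 2] = (1+14)/2 = 15/2.
E[X | machine 3] = (2+6+8+9+11)/5 = 36/5.
E[X] = (1/6)·(43/5) + (1/6)·(15/2) + (2/3)·(36/5) = 449/60.

449/60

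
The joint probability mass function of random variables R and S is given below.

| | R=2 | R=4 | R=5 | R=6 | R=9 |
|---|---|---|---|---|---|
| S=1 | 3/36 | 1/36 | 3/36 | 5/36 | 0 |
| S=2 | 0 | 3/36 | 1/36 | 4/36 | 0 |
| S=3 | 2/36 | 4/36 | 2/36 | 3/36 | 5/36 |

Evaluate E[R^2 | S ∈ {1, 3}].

P(S ∈ {1, 3}) = 7/9.
Summing R^2·P(R=x,S=y) over the conditioning event gives 51/2.
E[R^2 | S ∈ {1, 3}] = (51/2) / (7/9) = 459/14.

459/14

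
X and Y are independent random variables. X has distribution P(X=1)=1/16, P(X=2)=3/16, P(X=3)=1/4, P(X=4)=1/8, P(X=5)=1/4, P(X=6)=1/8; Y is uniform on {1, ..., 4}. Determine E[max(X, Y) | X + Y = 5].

33/10

P(X + Y = 5) = 5/32.
Summing max(X,Y)·P(x,y) over outcomes with X + Y = 5 gives 33/64.
E[max(X, Y) | X + Y = 5] = (33/64) / (5/32) = 33/10.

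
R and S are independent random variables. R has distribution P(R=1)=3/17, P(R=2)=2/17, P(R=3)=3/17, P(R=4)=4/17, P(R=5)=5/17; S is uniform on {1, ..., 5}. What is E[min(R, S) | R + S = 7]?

P(R + S = 7) = 14/85.
Summing min(R,S)·P(x,y) over outcomes with R + S = 7 gives 7/17.
E[min(R, S) | R + S = 7] = (7/17) / (14/85) = 5/2.

5/2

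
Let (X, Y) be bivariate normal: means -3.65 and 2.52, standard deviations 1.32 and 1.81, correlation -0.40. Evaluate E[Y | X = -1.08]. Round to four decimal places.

1.1104

For a bivariate normal, E[Y | X=x] = μ_Y + ρ·(σ_Y/σ_X)·(x − μ_X).
E[Y | X=-1.08] = 2.52 + (-0.40)·(1.81/1.32)·(-1.08 − (-3.65)) = 2.52 + (-0.54848)·(2.57) = 1.1104.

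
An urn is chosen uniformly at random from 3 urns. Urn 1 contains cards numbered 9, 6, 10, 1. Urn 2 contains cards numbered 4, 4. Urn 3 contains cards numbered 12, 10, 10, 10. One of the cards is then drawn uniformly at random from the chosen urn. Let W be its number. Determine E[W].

7

E[W | urn 1] = (9+6+10+1)/4 = 13/2.
E[W | urn 2] = (4+4)/2 = 4.
E[W | urn 3] = (12+10+10+10)/4 = 21/2.
By the law of total expectation,
E[W] = (1/3)·(13/2) + (1/3)·(4) + (1/3)·(21/2) = 7.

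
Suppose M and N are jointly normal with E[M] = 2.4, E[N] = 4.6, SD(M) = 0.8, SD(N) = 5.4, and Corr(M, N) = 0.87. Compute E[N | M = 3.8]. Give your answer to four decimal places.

E[N | M=x] = μ_N + ρ(σ_N/σ_M)(x − μ_M) for jointly normal variables.
E[N | M=3.8] = 4.6 + (0.87)·(5.4/0.8)·(3.8 − (2.4)) = 4.6 + (5.8725)·(1.4) = 12.8215.

12.8215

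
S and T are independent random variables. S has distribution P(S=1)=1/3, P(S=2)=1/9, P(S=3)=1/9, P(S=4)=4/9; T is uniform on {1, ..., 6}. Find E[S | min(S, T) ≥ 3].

P(min(S, T) ≥ 3) = 10/27.
Summing S·P(x,y) over outcomes with min(S, T) ≥ 3 gives 38/27.
E[S | min(S, T) ≥ 3] = (38/27) / (10/27) = 19/5.

19/5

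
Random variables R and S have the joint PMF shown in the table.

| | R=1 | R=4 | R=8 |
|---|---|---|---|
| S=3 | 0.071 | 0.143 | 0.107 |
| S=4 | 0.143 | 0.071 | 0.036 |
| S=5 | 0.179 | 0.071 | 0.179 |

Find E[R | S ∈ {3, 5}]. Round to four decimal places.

4.5253

P(S ∈ {3, 5}) = 0.750.
Σ R·P over the event = 1·(0.071) + 1·(0.179) + 4·(0.143) + 4·(0.071) + 8·(0.107) + 8·(0.179) = 3.394.
E[R | S ∈ {3, 5}] = (3.394) / (0.750) = 4.5253.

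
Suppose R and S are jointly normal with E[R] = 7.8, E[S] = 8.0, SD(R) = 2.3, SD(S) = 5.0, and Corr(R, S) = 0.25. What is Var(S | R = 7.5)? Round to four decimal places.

For a bivariate normal, Var(S | R=x) = σ_S²(1 − ρ²).
Var(S | R=7.5) = (5.0)²·(1 − (0.25)²) = 25·0.9375 = 23.4375.

23.4375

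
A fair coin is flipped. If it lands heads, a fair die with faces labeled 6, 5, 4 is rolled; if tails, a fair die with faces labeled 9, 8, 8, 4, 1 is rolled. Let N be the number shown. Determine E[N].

11/2

E[N | heads] = (6+5+4)/3 = 5.
E[N | tails] = (9+8+8+4+1)/5 = 6.
E[N] = (1/2)·(5) + (1/2)·(6) = 11/2.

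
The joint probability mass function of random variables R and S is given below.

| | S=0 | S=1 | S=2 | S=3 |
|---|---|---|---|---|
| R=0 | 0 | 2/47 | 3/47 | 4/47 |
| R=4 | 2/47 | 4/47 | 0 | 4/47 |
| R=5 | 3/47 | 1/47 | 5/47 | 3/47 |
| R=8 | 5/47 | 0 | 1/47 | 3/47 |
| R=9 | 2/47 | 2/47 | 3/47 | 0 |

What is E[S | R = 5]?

5/3

P(R = 5) = 12/47.
Σ S·P over the event = 0·(3/47) + 1·(1/47) + 2·(5/47) + 3·(3/47) = 20/47.
E[S | R = 5] = (20/47) / (12/47) = 5/3.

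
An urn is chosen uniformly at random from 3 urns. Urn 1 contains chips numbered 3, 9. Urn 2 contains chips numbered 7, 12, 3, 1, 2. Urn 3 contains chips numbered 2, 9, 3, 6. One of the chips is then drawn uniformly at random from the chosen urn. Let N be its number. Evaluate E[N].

16/3

E[N | urn 1] = (3+9)/2 = 6.
E[N | urn 2] = (7+12+3+1+2)/5 = 5.
E[N | urn 3] = (2+9+3+6)/4 = 5.
By the law of total expectation,
E[N] = (1/3)·(6) + (1/3)·(5) + (1/3)·(5) = 16/3.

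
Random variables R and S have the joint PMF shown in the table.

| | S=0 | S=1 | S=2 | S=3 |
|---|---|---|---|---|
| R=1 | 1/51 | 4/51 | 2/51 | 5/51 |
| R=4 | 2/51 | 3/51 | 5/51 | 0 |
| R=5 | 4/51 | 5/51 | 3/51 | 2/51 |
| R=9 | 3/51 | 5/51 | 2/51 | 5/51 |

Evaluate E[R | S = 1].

86/17

P(S = 1) = 1/3.
Σ R·P over the event = 1·(4/51) + 4·(3/51) + 5·(5/51) + 9·(5/51) = 86/51.
E[R | S = 1] = (86/51) / (1/3) = 86/17.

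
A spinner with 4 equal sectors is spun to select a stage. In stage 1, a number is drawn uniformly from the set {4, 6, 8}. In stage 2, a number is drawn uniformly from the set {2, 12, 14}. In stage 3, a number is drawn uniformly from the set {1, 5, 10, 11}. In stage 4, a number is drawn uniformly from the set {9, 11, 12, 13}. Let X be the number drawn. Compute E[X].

E[X | stage 1] = (4+6+8)/3 = 6.
E[X | stage 2] = (2+12+14)/3 = 28/3.
E[X | stage 3] = (1+5+10+11)/4 = 27/4.
E[X | stage 4] = (9+11+12+13)/4 = 45/4.
By the law of total expectation,
E[X] = (1/4)·(6) + (1/4)·(28/3) + (1/4)·(27/4) + (1/4)·(45/4) = 25/3.

25/3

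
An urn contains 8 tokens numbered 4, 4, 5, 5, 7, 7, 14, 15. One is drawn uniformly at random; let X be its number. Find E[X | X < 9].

P(X < 9) = 3/4.
Σ over the event: 4·1/4 + 5·1/4 + 7·1/4 = 4.
E[X | X < 9] = (4) / (3/4) = 16/3.

16/3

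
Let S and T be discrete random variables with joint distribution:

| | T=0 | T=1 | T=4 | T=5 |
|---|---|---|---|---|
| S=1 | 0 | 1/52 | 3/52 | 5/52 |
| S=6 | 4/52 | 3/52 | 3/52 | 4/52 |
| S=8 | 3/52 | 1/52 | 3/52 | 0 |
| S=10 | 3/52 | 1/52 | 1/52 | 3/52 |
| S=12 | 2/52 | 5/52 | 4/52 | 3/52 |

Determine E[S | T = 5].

19/3

P(T = 5) = 15/52.
Summing S·P(S=x,T=y) over the conditioning event gives 95/52.
E[S | T = 5] = (95/52) / (15/52) = 19/3.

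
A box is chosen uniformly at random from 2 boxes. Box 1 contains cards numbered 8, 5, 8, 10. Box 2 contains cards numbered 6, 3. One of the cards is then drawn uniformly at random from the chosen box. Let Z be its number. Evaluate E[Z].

E[Z | box 1] = (8+5+8+10)/4 = 31/4.
E[Z | box 2] = (6+3)/2 = 9/2.
E[Z] = (1/2)·(31/4) + (1/2)·(9/2) = 49/8.

49/8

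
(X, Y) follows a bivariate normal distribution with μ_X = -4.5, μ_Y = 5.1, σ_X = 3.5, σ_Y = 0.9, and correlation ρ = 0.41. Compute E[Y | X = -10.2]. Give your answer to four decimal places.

The regression of Y on X has slope ρ·σ_Y/σ_X and passes through (μ_X, μ_Y).
E[Y | X=-10.2] = 5.1 + (0.41)·(0.9/3.5)·(-10.2 − (-4.5)) = 5.1 + (0.105429)·(-5.7) = 4.4991.

4.4991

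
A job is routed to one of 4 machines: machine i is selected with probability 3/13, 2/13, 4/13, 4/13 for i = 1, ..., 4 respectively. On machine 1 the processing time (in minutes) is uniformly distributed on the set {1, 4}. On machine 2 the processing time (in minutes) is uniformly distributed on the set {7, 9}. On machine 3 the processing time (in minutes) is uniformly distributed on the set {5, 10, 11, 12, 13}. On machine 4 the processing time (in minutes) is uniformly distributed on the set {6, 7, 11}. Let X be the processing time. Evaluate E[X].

963/130

E[X | machine 1] = (1+4)/2 = 5/2.
E[X | machine 2] = (7+9)/2 = 8.
E[X | machine 3] = (5+10+11+12+13)/5 = 51/5.
E[X | machine 4] = (6+7+11)/3 = 8.
E[X] = (3/13)·(5/2) + (2/13)·(8) + (4/13)·(51/5) + (4/13)·(8) = 963/130.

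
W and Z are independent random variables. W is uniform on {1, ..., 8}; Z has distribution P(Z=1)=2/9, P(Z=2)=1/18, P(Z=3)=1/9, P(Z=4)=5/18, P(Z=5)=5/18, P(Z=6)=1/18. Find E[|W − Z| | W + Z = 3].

1

P(W + Z = 3) = 5/144.
Summing |W−Z|·P(x,y) over outcomes with W + Z = 3 gives 5/144.
E[|W − Z| | W + Z = 3] = (5/144) / (5/144) = 1.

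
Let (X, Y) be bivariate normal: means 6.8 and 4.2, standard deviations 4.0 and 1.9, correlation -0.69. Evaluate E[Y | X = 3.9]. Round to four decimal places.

For a bivariate normal, E[Y | X=x] = μ_Y + ρ·(σ_Y/σ_X)·(x − μ_X).
E[Y | X=3.9] = 4.2 + (-0.69)·(1.9/4.0)·(3.9 − (6.8)) = 4.2 + (-0.32775)·(-2.9) = 5.1505.

5.1505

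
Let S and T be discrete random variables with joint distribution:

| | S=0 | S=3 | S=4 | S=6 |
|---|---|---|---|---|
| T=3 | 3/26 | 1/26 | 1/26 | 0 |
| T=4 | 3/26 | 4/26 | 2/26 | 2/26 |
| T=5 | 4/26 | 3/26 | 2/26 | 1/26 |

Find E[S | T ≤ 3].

7/5

P(T ≤ 3) = 5/26.
Σ S·P over the event = 0·(3/26) + 3·(1/26) + 4·(1/26) = 7/26.
E[S | T ≤ 3] = (7/26) / (5/26) = 7/5.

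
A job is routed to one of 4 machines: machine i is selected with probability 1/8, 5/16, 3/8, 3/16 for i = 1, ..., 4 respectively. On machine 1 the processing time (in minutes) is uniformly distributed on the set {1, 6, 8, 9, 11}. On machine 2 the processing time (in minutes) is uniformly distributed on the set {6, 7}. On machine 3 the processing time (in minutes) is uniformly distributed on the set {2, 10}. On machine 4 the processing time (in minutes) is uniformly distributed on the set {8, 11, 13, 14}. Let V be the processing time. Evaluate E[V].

117/16

E[V | machine 1] = (1+6+8+9+11)/5 = 7.
E[V | machine 2] = (6+7)/2 = 13/2.
E[V | machine 3] = (2+10)/2 = 6.
E[V | machine 4] = (8+11+13+14)/4 = 23/2.
By the law of total expectation,
E[V] = (1/8)·(7) + (5/16)·(13/2) + (3/8)·(6) + (3/16)·(23/2) = 117/16.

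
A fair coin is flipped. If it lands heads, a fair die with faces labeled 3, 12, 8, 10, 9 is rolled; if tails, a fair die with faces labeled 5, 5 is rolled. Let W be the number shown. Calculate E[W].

E[W | heads] = (3+12+8+10+9)/5 = 42/5.
E[W | tails] = (5+5)/2 = 5.
E[W] = (1/2)·(42/5) + (1/2)·(5) = 67/10.

67/10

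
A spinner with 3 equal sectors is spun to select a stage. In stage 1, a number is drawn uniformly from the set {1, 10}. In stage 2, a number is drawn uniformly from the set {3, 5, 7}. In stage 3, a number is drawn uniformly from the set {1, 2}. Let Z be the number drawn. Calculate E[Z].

4

E[Z | stage 1] = (1+10)/2 = 11/2.
E[Z | stage 2] = (3+5+7)/3 = 5.
E[Z | stage 3] = (1+2)/2 = 3/2.
By the law of total expectation,
E[Z] = (1/3)·(11/2) + (1/3)·(5) + (1/3)·(3/2) = 4.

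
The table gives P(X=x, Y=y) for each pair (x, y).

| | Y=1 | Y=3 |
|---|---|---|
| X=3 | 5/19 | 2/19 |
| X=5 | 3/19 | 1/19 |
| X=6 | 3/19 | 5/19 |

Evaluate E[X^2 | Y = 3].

P(Y = 3) = 8/19.
Σ X^2·P over the event = 9·(2/19) + 25·(1/19) + 36·(5/19) = 223/19.
E[X^2 | Y = 3] = (223/19) / (8/19) = 223/8.

223/8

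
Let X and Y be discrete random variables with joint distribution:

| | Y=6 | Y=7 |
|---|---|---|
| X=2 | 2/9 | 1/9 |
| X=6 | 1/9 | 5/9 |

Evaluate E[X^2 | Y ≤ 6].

44/3

P(Y ≤ 6) = 1/3.
Σ X^2·P over the event = 4·(2/9) + 36·(1/9) = 44/9.
E[X^2 | Y ≤ 6] = (44/9) / (1/3) = 44/3.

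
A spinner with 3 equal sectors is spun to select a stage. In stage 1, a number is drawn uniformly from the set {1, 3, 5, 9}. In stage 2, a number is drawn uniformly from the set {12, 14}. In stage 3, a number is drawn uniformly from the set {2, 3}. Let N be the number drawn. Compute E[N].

20/3

E[N | stage 1] = (1+3+5+9)/4 = 9/2.
E[N | stage 2] = (12+14)/2 = 13.
E[N | stage 3] = (2+3)/2 = 5/2.
By the law of total expectation,
E[N] = (1/3)·(9/2) + (1/3)·(13) + (1/3)·(5/2) = 20/3.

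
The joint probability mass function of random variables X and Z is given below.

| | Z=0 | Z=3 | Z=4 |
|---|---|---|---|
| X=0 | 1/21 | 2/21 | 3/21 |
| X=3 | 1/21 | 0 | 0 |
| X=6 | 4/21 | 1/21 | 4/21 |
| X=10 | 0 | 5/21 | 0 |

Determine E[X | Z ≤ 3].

83/14

P(Z ≤ 3) = 2/3.
Σ X·P over the event = 0·(1/21) + 0·(2/21) + 3·(1/21) + 6·(4/21) + 6·(1/21) + 10·(5/21) = 83/21.
E[X | Z ≤ 3] = (83/21) / (2/3) = 83/14.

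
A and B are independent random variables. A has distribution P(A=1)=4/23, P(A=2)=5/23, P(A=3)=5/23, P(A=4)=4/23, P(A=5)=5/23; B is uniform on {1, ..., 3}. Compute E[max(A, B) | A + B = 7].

P(A + B = 7) = 3/23.
Summing max(A,B)·P(x,y) over outcomes with A + B = 7 gives 41/69.
E[max(A, B) | A + B = 7] = (41/69) / (3/23) = 41/9.

41/9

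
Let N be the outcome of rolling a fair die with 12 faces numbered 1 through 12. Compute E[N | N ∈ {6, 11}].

P(N ∈ {6, 11}) = 1/6.
Σ over the event: 6·1/12 + 11·1/12 = 17/12.
E[N | N ∈ {6, 11}] = (17/12) / (1/6) = 17/2.

17/2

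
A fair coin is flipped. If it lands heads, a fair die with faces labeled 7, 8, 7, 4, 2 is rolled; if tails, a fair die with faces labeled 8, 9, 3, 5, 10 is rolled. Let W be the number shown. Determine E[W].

63/10

E[W | heads] = (7+8+7+4+2)/5 = 28/5.
E[W | tails] = (8+9+3+5+10)/5 = 7.
By the law of total expectation,
E[W] = (1/2)·(28/5) + (1/2)·(7) = 63/10.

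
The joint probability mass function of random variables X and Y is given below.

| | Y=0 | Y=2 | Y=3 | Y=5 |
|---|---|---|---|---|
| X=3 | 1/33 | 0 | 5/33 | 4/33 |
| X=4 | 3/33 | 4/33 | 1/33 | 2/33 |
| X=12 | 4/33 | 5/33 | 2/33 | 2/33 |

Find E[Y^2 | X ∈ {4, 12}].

P(X ∈ {4, 12}) = 23/33.
Σ Y^2·P over the event = 0·(3/33) + 4·(4/33) + 9·(1/33) + 25·(2/33) + 0·(4/33) + 4·(5/33) + 9·(2/33) + 25·(2/33) = 163/33.
E[Y^2 | X ∈ {4, 12}] = (163/33) / (23/33) = 163/23.

163/23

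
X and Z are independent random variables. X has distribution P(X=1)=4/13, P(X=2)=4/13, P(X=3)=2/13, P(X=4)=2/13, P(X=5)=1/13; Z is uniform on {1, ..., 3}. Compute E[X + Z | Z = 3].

P(Z = 3) = 1/3.
Summing (X+Z)·P(x,y) over outcomes with Z = 3 gives 70/39.
E[X + Z | Z = 3] = (70/39) / (1/3) = 70/13.

70/13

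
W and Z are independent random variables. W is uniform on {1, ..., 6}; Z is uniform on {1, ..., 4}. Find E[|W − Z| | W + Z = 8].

2

Outcomes with W + Z = 8: (4,4), (5,3), (6,2), each with probability 1/24.
E[|W − Z| | W + Z = 8] = (0 + 2 + 4) / 3 = 2.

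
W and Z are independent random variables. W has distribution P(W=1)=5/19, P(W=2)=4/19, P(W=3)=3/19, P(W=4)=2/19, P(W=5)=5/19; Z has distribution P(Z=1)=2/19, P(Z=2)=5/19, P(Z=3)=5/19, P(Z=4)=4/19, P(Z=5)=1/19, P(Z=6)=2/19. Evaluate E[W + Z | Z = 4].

131/19

P(Z = 4) = 4/19.
Summing (W+Z)·P(x,y) over outcomes with Z = 4 gives 524/361.
E[W + Z | Z = 4] = (524/361) / (4/19) = 131/19.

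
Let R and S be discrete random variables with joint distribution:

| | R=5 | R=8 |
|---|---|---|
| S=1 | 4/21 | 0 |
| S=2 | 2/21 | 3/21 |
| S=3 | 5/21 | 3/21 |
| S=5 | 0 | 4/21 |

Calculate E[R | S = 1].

P(S = 1) = 4/21.
Summing R·P(R=x,S=y) over the conditioning event gives 20/21.
E[R | S = 1] = (20/21) / (4/21) = 5.

5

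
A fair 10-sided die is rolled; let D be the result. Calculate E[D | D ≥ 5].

15/2

Given D ≥ 5, D is equally likely to be any of {5, 6, 7, 8, 9, 10}.
E[D | D ≥ 5] = (5 + 6 + 7 + 8 + 9 + 10) / 6 = 15/2.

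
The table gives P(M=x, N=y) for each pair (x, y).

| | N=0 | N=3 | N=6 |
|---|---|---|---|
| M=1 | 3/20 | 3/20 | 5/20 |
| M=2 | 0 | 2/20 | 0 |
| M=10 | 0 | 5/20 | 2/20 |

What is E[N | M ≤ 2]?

P(M ≤ 2) = 13/20.
Σ N·P over the event = 0·(3/20) + 3·(3/20) + 6·(5/20) + 3·(2/20) = 9/4.
E[N | M ≤ 2] = (9/4) / (13/20) = 45/13.

45/13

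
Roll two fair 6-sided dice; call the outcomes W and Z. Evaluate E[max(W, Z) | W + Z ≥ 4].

P(W + Z ≥ 4) = 11/12.
Summing max(W,Z)·P(x,y) over outcomes with W + Z ≥ 4 gives 13/3.
E[max(W, Z) | W + Z ≥ 4] = (13/3) / (11/12) = 52/11.

52/11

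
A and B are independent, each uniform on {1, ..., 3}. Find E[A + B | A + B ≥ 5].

16/3

Outcomes with A + B ≥ 5: (2,3), (3,2), (3,3), each with probability 1/9.
E[A + B | A + B ≥ 5] = (5 + 5 + 6) / 3 = 16/3.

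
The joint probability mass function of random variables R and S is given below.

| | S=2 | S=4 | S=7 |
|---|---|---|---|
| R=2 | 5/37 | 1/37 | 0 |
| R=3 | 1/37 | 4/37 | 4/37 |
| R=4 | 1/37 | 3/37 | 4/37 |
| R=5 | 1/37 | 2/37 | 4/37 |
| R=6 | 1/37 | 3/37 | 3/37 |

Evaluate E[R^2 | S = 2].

P(S = 2) = 9/37.
Σ R^2·P over the event = 4·(5/37) + 9·(1/37) + 16·(1/37) + 25·(1/37) + 36·(1/37) = 106/37.
E[R^2 | S = 2] = (106/37) / (9/37) = 106/9.

106/9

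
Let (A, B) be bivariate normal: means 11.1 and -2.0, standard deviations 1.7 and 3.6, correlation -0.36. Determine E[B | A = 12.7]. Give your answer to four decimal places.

E[B | A=x] = μ_B + ρ(σ_B/σ_A)(x − μ_A) for jointly normal variables.
E[B | A=12.7] = -2.0 + (-0.36)·(3.6/1.7)·(12.7 − (11.1)) = -2.0 + (-0.76235)·(1.6) = -3.2198.

-3.2198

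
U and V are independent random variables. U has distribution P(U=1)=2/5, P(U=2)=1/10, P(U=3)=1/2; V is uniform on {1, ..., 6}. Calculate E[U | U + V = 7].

P(U + V = 7) = 1/6.
Summing U·P(x,y) over outcomes with U + V = 7 gives 7/20.
E[U | U + V = 7] = (7/20) / (1/6) = 21/10.

21/10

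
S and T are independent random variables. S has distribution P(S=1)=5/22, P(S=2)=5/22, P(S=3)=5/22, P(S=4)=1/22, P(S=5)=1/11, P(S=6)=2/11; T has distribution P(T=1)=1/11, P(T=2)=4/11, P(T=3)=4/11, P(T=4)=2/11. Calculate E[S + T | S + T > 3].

P(S + T > 3) = 106/121.
Summing (S+T)·P(x,y) over outcomes with S + T > 3 gives 1301/242.
E[S + T | S + T > 3] = (1301/242) / (106/121) = 1301/212.

1301/212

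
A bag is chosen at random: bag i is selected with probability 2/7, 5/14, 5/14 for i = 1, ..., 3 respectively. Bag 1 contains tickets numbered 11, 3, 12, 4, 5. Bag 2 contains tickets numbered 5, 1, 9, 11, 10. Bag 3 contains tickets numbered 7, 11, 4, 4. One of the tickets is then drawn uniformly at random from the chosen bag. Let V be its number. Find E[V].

E[V | bag 1] = (11+3+12+4+5)/5 = 7.
E[V | bag 2] = (5+1+9+11+10)/5 = 36/5.
E[V | bag 3] = (7+11+4+4)/4 = 13/2.
By the law of total expectation,
E[V] = (2/7)·(7) + (5/14)·(36/5) + (5/14)·(13/2) = 193/28.

193/28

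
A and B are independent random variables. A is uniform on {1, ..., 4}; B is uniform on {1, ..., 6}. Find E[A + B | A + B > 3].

136/21

P(A + B > 3) = 7/8.
Summing (A+B)·P(x,y) over outcomes with A + B > 3 gives 17/3.
E[A + B | A + B > 3] = (17/3) / (7/8) = 136/21.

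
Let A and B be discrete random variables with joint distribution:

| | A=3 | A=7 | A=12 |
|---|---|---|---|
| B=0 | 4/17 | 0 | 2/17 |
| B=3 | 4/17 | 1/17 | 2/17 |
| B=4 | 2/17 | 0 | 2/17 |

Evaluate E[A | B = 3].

43/7

P(B = 3) = 7/17.
Σ A·P over the event = 3·(4/17) + 7·(1/17) + 12·(2/17) = 43/17.
E[A | B = 3] = (43/17) / (7/17) = 43/7.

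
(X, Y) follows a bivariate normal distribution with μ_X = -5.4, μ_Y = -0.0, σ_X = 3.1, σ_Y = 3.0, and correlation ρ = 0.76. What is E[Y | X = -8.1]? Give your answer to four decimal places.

-1.9858

E[Y | X=x] = μ_Y + ρ(σ_Y/σ_X)(x − μ_X) for jointly normal variables.
E[Y | X=-8.1] = -0.0 + (0.76)·(3.0/3.1)·(-8.1 − (-5.4)) = -0.0 + (0.73548)·(-2.7) = -1.9858.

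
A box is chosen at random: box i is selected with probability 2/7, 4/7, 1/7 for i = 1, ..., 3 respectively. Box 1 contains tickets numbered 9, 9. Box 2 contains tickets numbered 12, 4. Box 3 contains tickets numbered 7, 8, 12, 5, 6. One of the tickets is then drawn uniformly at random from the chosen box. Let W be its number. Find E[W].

E[W | box 1] = (9+9)/2 = 9.
E[W | box 2] = (12+4)/2 = 8.
E[W | box 3] = (7+8+12+5+6)/5 = 38/5.
By the law of total expectation,
E[W] = (2/7)·(9) + (4/7)·(8) + (1/7)·(38/5) = 288/35.

288/35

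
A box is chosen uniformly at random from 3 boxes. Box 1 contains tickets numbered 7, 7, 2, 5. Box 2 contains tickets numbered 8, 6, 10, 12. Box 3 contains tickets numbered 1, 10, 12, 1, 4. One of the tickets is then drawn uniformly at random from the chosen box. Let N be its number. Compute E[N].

E[N | box 1] = (7+7+2+5)/4 = 21/4.
E[N | box 2] = (8+6+10+12)/4 = 9.
E[N | box 3] = (1+10+12+1+4)/5 = 28/5.
By the law of total expectation,
E[N] = (1/3)·(21/4) + (1/3)·(9) + (1/3)·(28/5) = 397/60.

397/60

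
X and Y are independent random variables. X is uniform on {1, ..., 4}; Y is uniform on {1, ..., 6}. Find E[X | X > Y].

Outcomes with X > Y: (2,1), (3,1), (3,2), (4,1), (4,2), (4,3), each with probability 1/24.
E[X | X > Y] = (2 + 3 + 3 + 4 + 4 + 4) / 6 = 10/3.

10/3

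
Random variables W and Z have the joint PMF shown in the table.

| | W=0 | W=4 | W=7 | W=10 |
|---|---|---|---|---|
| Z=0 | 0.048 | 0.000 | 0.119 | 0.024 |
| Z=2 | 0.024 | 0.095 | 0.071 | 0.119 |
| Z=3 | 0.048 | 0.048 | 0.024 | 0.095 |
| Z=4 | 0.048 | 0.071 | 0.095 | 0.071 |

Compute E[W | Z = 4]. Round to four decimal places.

5.8211

P(Z = 4) = 0.285.
Σ W·P over the event = 0·(0.048) + 4·(0.071) + 7·(0.095) + 10·(0.071) = 1.659.
E[W | Z = 4] = (1.659) / (0.285) = 5.8211.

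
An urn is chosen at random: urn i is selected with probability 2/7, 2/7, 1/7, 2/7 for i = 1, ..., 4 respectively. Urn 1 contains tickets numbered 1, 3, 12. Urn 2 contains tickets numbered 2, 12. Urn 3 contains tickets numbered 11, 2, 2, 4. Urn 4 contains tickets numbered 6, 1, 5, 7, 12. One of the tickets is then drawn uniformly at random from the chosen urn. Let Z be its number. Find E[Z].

E[Z | urn 1] = (1+3+12)/3 = 16/3.
E[Z | urn 2] = (2+12)/2 = 7.
E[Z | urn 3] = (11+2+2+4)/4 = 19/4.
E[Z | urn 4] = (6+1+5+7+12)/5 = 31/5.
By the law of total expectation,
E[Z] = (2/7)·(16/3) + (2/7)·(7) + (1/7)·(19/4) + (2/7)·(31/5) = 2509/420.

2509/420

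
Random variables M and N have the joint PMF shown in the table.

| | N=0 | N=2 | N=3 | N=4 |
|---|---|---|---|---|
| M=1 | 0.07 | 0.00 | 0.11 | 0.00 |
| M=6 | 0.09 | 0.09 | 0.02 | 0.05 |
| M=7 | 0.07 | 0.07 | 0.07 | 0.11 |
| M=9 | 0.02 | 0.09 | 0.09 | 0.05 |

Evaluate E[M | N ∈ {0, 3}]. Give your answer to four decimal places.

P(N ∈ {0, 3}) = 0.54.
Σ M·P over the event = 1·(0.07) + 1·(0.11) + 6·(0.09) + 6·(0.02) + 7·(0.07) + 7·(0.07) + 9·(0.02) + 9·(0.09) = 2.81.
E[M | N ∈ {0, 3}] = (2.81) / (0.54) = 5.2037.

5.2037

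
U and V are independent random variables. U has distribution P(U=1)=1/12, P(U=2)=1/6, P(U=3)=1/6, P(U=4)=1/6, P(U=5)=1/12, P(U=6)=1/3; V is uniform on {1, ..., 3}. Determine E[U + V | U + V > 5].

P(U + V > 5) = 7/12.
Summing (U+V)·P(x,y) over outcomes with U + V > 5 gives 155/36.
E[U + V | U + V > 5] = (155/36) / (7/12) = 155/21.

155/21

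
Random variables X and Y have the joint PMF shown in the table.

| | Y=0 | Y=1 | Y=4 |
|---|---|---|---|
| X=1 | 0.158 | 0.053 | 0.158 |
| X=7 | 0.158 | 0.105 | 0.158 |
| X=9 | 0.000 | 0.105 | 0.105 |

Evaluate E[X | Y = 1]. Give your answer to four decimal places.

6.5894

P(Y = 1) = 0.263.
Σ X·P over the event = 1·(0.053) + 7·(0.105) + 9·(0.105) = 1.733.
E[X | Y = 1] = (1.733) / (0.263) = 6.5894.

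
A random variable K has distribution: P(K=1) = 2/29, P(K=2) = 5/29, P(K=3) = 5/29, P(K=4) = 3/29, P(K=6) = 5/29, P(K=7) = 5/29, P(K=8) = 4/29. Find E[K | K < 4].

P(K < 4) = 12/29.
Σ over the event: 1·2/29 + 2·5/29 + 3·5/29 = 27/29.
E[K | K < 4] = (27/29) / (12/29) = 9/4.

9/4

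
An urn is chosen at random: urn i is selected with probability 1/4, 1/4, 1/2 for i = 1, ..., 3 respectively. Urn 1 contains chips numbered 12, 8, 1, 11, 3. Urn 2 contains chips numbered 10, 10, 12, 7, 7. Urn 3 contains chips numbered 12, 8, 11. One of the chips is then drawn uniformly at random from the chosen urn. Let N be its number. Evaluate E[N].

E[N | urn 1] = (12+8+1+11+3)/5 = 7.
E[N | urn 2] = (10+10+12+7+7)/5 = 46/5.
E[N | urn 3] = (12+8+11)/3 = 31/3.
By the law of total expectation,
E[N] = (1/4)·(7) + (1/4)·(46/5) + (1/2)·(31/3) = 553/60.

553/60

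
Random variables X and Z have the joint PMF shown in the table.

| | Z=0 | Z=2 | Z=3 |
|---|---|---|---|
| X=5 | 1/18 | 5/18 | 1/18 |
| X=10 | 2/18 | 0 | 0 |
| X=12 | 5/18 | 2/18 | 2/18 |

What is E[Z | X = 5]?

P(X = 5) = 7/18.
Summing Z·P(X=x,Z=y) over the conditioning event gives 13/18.
E[Z | X = 5] = (13/18) / (7/18) = 13/7.

13/7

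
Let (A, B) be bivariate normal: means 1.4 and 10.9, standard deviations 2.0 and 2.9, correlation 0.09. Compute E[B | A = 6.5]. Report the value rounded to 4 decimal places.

11.5656

For a bivariate normal, E[B | A=x] = μ_B + ρ·(σ_B/σ_A)·(x − μ_A).
E[B | A=6.5] = 10.9 + (0.09)·(2.9/2.0)·(6.5 − (1.4)) = 10.9 + (0.1305)·(5.1) = 11.5656.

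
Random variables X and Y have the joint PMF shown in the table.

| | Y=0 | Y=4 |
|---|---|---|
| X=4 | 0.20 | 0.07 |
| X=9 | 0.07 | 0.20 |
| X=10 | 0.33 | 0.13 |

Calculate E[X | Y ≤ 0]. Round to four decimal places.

P(Y ≤ 0) = 0.60.
Σ X·P over the event = 4·(0.20) + 9·(0.07) + 10·(0.33) = 4.73.
E[X | Y ≤ 0] = (4.73) / (0.60) = 7.8833.

7.8833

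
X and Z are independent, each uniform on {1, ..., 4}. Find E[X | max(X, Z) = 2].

Outcomes with max(X, Z) = 2: (1,2), (2,1), (2,2), each with probability 1/16.
E[X | max(X, Z) = 2] = (1 + 2 + 2) / 3 = 5/3.

5/3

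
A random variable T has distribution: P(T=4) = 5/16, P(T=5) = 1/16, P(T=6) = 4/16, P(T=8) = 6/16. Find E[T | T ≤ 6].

P(T ≤ 6) = 5/8.
Σ over the event: 4·5/16 + 5·1/16 + 6·1/4 = 49/16.
E[T | T ≤ 6] = (49/16) / (5/8) = 49/10.

49/10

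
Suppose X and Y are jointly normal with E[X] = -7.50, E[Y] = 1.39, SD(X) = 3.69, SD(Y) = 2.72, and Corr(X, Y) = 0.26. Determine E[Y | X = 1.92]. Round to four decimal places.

The regression of Y on X has slope ρ·σ_Y/σ_X and passes through (μ_X, μ_Y).
E[Y | X=1.92] = 1.39 + (0.26)·(2.72/3.69)·(1.92 − (-7.50)) = 1.39 + (0.191653)·(9.42) = 3.1954.

3.1954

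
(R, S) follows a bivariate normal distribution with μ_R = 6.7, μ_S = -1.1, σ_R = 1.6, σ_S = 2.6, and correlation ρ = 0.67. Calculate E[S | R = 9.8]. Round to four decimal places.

E[S | R=x] = μ_S + ρ(σ_S/σ_R)(x − μ_R) for jointly normal variables.
E[S | R=9.8] = -1.1 + (0.67)·(2.6/1.6)·(9.8 − (6.7)) = -1.1 + (1.08875)·(3.1) = 2.2751.

2.2751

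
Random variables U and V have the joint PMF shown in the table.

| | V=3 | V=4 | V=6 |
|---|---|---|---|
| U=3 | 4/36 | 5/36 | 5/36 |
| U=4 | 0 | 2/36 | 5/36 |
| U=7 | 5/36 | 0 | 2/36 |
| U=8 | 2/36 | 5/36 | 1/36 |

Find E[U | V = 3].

P(V = 3) = 11/36.
Σ U·P over the event = 3·(4/36) + 7·(5/36) + 8·(2/36) = 7/4.
E[U | V = 3] = (7/4) / (11/36) = 63/11.

63/11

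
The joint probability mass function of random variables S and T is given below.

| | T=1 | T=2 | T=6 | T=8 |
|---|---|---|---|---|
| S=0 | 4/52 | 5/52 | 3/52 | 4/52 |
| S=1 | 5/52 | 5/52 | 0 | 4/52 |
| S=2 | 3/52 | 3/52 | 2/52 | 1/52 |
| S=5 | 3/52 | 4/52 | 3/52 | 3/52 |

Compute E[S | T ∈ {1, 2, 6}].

P(T ∈ {1, 2, 6}) = 10/13.
Summing S·P(S=x,T=y) over the conditioning event gives 19/13.
E[S | T ∈ {1, 2, 6}] = (19/13) / (10/13) = 19/10.

19/10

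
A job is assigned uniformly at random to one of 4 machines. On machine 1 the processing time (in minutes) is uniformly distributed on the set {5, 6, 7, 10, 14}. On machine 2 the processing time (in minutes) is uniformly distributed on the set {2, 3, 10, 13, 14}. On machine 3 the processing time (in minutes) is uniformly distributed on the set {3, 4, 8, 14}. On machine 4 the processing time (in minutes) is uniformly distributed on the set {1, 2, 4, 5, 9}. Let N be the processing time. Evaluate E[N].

113/16

E[N | machine 1] = (5+6+7+10+14)/5 = 42/5.
E[N | machine 2] = (2+3+10+13+14)/5 = 42/5.
E[N | machine 3] = (3+4+8+14)/4 = 29/4.
E[N | machine 4] = (1+2+4+5+9)/5 = 21/5.
By the law of total expectation,
E[N] = (1/4)·(42/5) + (1/4)·(42/5) + (1/4)·(29/4) + (1/4)·(21/5) = 113/16.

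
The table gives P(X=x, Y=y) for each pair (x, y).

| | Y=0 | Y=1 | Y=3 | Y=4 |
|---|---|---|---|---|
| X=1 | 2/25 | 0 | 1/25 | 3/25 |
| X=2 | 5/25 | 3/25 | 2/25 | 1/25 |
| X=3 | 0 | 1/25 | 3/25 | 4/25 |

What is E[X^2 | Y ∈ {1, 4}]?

P(Y ∈ {1, 4}) = 12/25.
Σ X^2·P over the event = 1·(3/25) + 4·(3/25) + 4·(1/25) + 9·(1/25) + 9·(4/25) = 64/25.
E[X^2 | Y ∈ {1, 4}] = (64/25) / (12/25) = 16/3.

16/3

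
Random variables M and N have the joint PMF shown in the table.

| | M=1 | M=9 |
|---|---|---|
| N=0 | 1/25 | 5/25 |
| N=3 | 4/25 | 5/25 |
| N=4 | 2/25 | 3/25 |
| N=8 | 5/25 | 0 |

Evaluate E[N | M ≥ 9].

P(M ≥ 9) = 13/25.
Σ N·P over the event = 0·(5/25) + 3·(5/25) + 4·(3/25) = 27/25.
E[N | M ≥ 9] = (27/25) / (13/25) = 27/13.

27/13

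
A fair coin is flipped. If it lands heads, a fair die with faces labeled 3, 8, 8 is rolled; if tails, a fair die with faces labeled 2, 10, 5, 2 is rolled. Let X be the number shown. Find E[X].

133/24

E[X | heads] = (3+8+8)/3 = 19/3.
E[X | tails] = (2+10+5+2)/4 = 19/4.
By the law of total expectation,
E[X] = (1/2)·(19/3) + (1/2)·(19/4) = 133/24.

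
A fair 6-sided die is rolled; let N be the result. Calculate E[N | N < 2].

1

Given N < 2, N is equally likely to be any of {1}.
E[N | N < 2] = (1) / 1 = 1.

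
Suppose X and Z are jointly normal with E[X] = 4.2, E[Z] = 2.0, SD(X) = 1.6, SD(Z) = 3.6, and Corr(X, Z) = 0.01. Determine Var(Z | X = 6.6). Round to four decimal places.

The conditional variance in a bivariate normal is σ_Z²(1 − ρ²), independent of x.
Var(Z | X=6.6) = (3.6)²·(1 − (0.01)²) = 12.96·0.9999 = 12.9587.

12.9587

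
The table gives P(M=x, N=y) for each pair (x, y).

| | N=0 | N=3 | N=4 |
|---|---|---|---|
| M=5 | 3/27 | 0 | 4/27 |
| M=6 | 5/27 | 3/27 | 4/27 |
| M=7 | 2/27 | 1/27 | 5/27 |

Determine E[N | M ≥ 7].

23/8

P(M ≥ 7) = 8/27.
Σ N·P over the event = 0·(2/27) + 3·(1/27) + 4·(5/27) = 23/27.
E[N | M ≥ 7] = (23/27) / (8/27) = 23/8.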